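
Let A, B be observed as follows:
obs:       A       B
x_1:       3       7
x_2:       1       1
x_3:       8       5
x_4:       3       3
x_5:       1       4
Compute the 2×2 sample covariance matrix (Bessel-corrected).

Step 1 — column means:
  mean(A) = (3 + 1 + 8 + 3 + 1) / 5 = 16/5 = 3.2
  mean(B) = (7 + 1 + 5 + 3 + 4) / 5 = 20/5 = 4

Step 2 — sample covariance S[i,j] = (1/(n-1)) · Σ_k (x_{k,i} - mean_i) · (x_{k,j} - mean_j), with n-1 = 4.
  S[A,A] = ((-0.2)·(-0.2) + (-2.2)·(-2.2) + (4.8)·(4.8) + (-0.2)·(-0.2) + (-2.2)·(-2.2)) / 4 = 32.8/4 = 8.2
  S[A,B] = ((-0.2)·(3) + (-2.2)·(-3) + (4.8)·(1) + (-0.2)·(-1) + (-2.2)·(0)) / 4 = 11/4 = 2.75
  S[B,B] = ((3)·(3) + (-3)·(-3) + (1)·(1) + (-1)·(-1) + (0)·(0)) / 4 = 20/4 = 5

S is symmetric (S[j,i] = S[i,j]). Assembling:

S = [[8.2, 2.75],
 [2.75, 5]]


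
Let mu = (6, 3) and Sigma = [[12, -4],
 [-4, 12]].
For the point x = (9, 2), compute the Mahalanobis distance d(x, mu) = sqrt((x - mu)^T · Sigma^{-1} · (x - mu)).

Step 1 — centre the observation: (x - mu) = (3, -1).

Step 2 — invert Sigma. det(Sigma) = 12·12 - (-4)² = 128.
  Sigma^{-1} = (1/det) · [[d, -b], [-b, a]] = [[0.0938, 0.0312],
 [0.0312, 0.0938]].

Step 3 — form the quadratic (x - mu)^T · Sigma^{-1} · (x - mu):
  Sigma^{-1} · (x - mu) = (0.25, 0).
  (x - mu)^T · [Sigma^{-1} · (x - mu)] = (3)·(0.25) + (-1)·(0) = 0.75.

Step 4 — take square root: d = √(0.75) ≈ 0.866.

d(x, mu) = √(0.75) ≈ 0.866


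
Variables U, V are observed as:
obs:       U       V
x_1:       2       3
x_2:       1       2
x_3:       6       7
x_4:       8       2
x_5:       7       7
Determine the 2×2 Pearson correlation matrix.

Step 1 — column means:
  mean(U) = (2 + 1 + 6 + 8 + 7) / 5 = 24/5 = 4.8
  mean(V) = (3 + 2 + 7 + 2 + 7) / 5 = 21/5 = 4.2

Step 2 — sample variances and covariances s[i,j] = (1/(n-1)) · Σ_k (x_{k,i} - mean_i) · (x_{k,j} - mean_j), with n-1 = 4:
  s[U,U] = ((-2.8)·(-2.8) + (-3.8)·(-3.8) + (1.2)·(1.2) + (3.2)·(3.2) + (2.2)·(2.2)) / 4 = 38.8/4 = 9.7
  s[U,V] = ((-2.8)·(-1.2) + (-3.8)·(-2.2) + (1.2)·(2.8) + (3.2)·(-2.2) + (2.2)·(2.8)) / 4 = 14.2/4 = 3.55
  s[V,V] = ((-1.2)·(-1.2) + (-2.2)·(-2.2) + (2.8)·(2.8) + (-2.2)·(-2.2) + (2.8)·(2.8)) / 4 = 26.8/4 = 6.7
  Sample standard deviations s_i = √(s[i,i]):
  s(U) = √(9.7) = 3.1145
  s(V) = √(6.7) = 2.5884

Step 3 — r_{ij} = s_{ij} / (s_i · s_j):
  r[U,U] = 1 (diagonal).
  r[U,V] = 3.55 / (3.1145 · 2.5884) = 3.55 / 8.0616 = 0.4404
  r[V,V] = 1 (diagonal).

R is symmetric with unit diagonal. Assembling:

R = [[1, 0.4404],
 [0.4404, 1]]


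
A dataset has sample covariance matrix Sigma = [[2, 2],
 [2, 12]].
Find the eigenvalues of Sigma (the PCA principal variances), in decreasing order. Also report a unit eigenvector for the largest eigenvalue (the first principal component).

Step 1 — characteristic polynomial of 2×2 Sigma:
  det(Sigma - λI) = λ² - trace · λ + det = 0.
  trace = 2 + 12 = 14, det = 2·12 - (2)² = 20.
Step 2 — discriminant:
  Δ = trace² - 4·det = 196 - 80 = 116.
Step 3 — eigenvalues:
  λ = (trace ± √Δ)/2 = (14 ± 10.7703)/2,
  λ_1 = 12.3852,  λ_2 = 1.6148.

Step 4 — unit eigenvector for λ_1: solve (Sigma - λ_1 I)v = 0. First row:
  (2 - 12.3852)·v_x + (2)·v_y = 0, i.e. (-10.3852)·v_x + (2)·v_y = 0,
  so v ∝ (b, λ_1 - a) = (2, 10.3852) = u.
  ||u|| = √((2)² + (10.3852)²) = √(111.8516) ≈ 10.576,
  v_1 = u/||u|| ≈ (0.1891, 0.982) (||v_1|| = 1).

λ_1 = 12.3852,  λ_2 = 1.6148;  v_1 ≈ (0.1891, 0.982)


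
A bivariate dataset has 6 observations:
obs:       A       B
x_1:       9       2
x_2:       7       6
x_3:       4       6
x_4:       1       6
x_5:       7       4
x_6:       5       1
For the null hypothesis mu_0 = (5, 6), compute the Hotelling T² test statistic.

Step 1 — sample mean vector:
  mean(A) = (9 + 7 + 4 + 1 + 7 + 5) / 6 = 33/6 = 5.5
  mean(B) = (2 + 6 + 6 + 6 + 4 + 1) / 6 = 25/6 = 4.1667
  x̄ = (5.5, 4.1667),  deviation x̄ - mu_0 = (5.5, 4.1667) - (5, 6) = (0.5, -1.8333).

Step 2 — sample covariance matrix, S[i,j] = (1/(n-1)) · Σ_k (x_{k,i} - mean_i) · (x_{k,j} - mean_j), divisor n-1 = 5:
  S[A,A] = ((3.5)·(3.5) + (1.5)·(1.5) + (-1.5)·(-1.5) + (-4.5)·(-4.5) + (1.5)·(1.5) + (-0.5)·(-0.5)) / 5 = 39.5/5 = 7.9
  S[A,B] = ((3.5)·(-2.1667) + (1.5)·(1.8333) + (-1.5)·(1.8333) + (-4.5)·(1.8333) + (1.5)·(-0.1667) + (-0.5)·(-3.1667)) / 5 = -14.5/5 = -2.9
  S[B,B] = ((-2.1667)·(-2.1667) + (1.8333)·(1.8333) + (1.8333)·(1.8333) + (1.8333)·(1.8333) + (-0.1667)·(-0.1667) + (-3.1667)·(-3.1667)) / 5 = 24.8333/5 = 4.9667
  S = [[7.9, -2.9],
 [-2.9, 4.9667]].

Step 3 — invert S. det(S) = 7.9·4.9667 - (-2.9)² = 30.8267.
  S^{-1} = (1/det) · [[d, -b], [-b, a]] = [[0.1611, 0.0941],
 [0.0941, 0.2563]].

Step 4 — quadratic form (x̄ - mu_0)^T · S^{-1} · (x̄ - mu_0):
  S^{-1} · (x̄ - mu_0) = (-0.0919, -0.4228),
  (x̄ - mu_0)^T · [...] = (0.5)·(-0.0919) + (-1.8333)·(-0.4228) = 0.7292.

Step 5 — scale by n: T² = 6 · 0.7292 = 4.375.

T² ≈ 4.375


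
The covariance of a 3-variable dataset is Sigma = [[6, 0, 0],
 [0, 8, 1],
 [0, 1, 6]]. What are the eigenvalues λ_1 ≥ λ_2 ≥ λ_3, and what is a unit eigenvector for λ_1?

Step 1 — characteristic polynomial p(λ) = det(λI - Sigma) = λ³ - tr·λ² + c_1·λ - det, where tr = trace, c_1 = sum of the principal 2×2 minors, det = det(Sigma):
  tr = 6 + 8 + 6 = 20,
  c_1 = (6·8 - (0)²) + (6·6 - (0)²) + (8·6 - (1)²) = 48 + 36 + 47 = 131,
  det = 6·(8·6 - (1)²) - (0)·((0)·6 - (1)·(0)) + (0)·((0)·(1) - 8·(0)) = 6·(47) - (0)·(0) + (0)·(0) = 282.
  So p(λ) = λ³ - 20λ² + 131λ - 282.
Step 2 — look for an integer root (rational root theorem: any rational root is an integer divisor of 282). Testing λ = 6:
  p(6) = 216 - 720 + 786 - 282 = 0  ✓
  Dividing out (λ - 6): p(λ) = (λ - 6)(λ² - 14λ + 47).
Step 3 — remaining eigenvalues from the quadratic λ² - 14λ + 47 = 0:
  Δ = 14² - 4·47 = 196 - 188 = 8,  λ = (14 ± √8)/2 = (14 ± 2.8284)/2 ≈ 8.4142 or 5.5858.
  Sorted: λ_1 = 8.4142,  λ_2 = 6,  λ_3 = 5.5858  (check: sum = 20 = tr ✓).

Step 4 — unit eigenvector for λ_1 ≈ 8.4142: v spans the null space of (Sigma - λ_1 I), whose rows are
  r_1 = (-2.4142, 0, 0),  r_2 = (0, -0.4142, 1),  r_3 = (0, 1, -2.4142).
  v is orthogonal to every row, so take v ∝ r_1 × r_2 = ((0)·(1) - (0)·(-0.4142), (0)·(0) - (-2.4142)·(1), (-2.4142)·(-0.4142) - (0)·(0)) ≈ (0, 2.4142, 1).
  Let u = (0, 2.4142, 1).
  ||u|| = √((0)² + (2.4142)² + (1)²) = √(6.8284) ≈ 2.6131,  v_1 = u/||u|| ≈ (0, 0.9239, 0.3827) (||v_1|| = 1).

λ_1 = 8.4142,  λ_2 = 6,  λ_3 = 5.5858;  v_1 ≈ (0, 0.9239, 0.3827)


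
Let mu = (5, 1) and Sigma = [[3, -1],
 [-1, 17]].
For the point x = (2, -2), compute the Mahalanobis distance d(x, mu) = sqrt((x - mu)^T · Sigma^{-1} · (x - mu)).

Step 1 — centre the observation: (x - mu) = (-3, -3).

Step 2 — invert Sigma. det(Sigma) = 3·17 - (-1)² = 50.
  Sigma^{-1} = (1/det) · [[d, -b], [-b, a]] = [[0.34, 0.02],
 [0.02, 0.06]].

Step 3 — form the quadratic (x - mu)^T · Sigma^{-1} · (x - mu):
  Sigma^{-1} · (x - mu) = (-1.08, -0.24).
  (x - mu)^T · [Sigma^{-1} · (x - mu)] = (-3)·(-1.08) + (-3)·(-0.24) = 3.96.

Step 4 — take square root: d = √(3.96) ≈ 1.99.

d(x, mu) = √(3.96) ≈ 1.99


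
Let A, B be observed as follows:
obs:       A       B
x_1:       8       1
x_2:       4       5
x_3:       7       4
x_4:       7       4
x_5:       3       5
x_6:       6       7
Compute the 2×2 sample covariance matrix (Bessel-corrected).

Step 1 — column means:
  mean(A) = (8 + 4 + 7 + 7 + 3 + 6) / 6 = 35/6 = 5.8333
  mean(B) = (1 + 5 + 4 + 4 + 5 + 7) / 6 = 26/6 = 4.3333

Step 2 — sample covariance S[i,j] = (1/(n-1)) · Σ_k (x_{k,i} - mean_i) · (x_{k,j} - mean_j), with n-1 = 5.
  S[A,A] = ((2.1667)·(2.1667) + (-1.8333)·(-1.8333) + (1.1667)·(1.1667) + (1.1667)·(1.1667) + (-2.8333)·(-2.8333) + (0.1667)·(0.1667)) / 5 = 18.8333/5 = 3.7667
  S[A,B] = ((2.1667)·(-3.3333) + (-1.8333)·(0.6667) + (1.1667)·(-0.3333) + (1.1667)·(-0.3333) + (-2.8333)·(0.6667) + (0.1667)·(2.6667)) / 5 = -10.6667/5 = -2.1333
  S[B,B] = ((-3.3333)·(-3.3333) + (0.6667)·(0.6667) + (-0.3333)·(-0.3333) + (-0.3333)·(-0.3333) + (0.6667)·(0.6667) + (2.6667)·(2.6667)) / 5 = 19.3333/5 = 3.8667

S is symmetric (S[j,i] = S[i,j]). Assembling:

S = [[3.7667, -2.1333],
 [-2.1333, 3.8667]]


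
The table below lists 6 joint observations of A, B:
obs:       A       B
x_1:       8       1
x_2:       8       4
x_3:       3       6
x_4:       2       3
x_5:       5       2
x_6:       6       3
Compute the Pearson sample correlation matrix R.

Step 1 — column means:
  mean(A) = (8 + 8 + 3 + 2 + 5 + 6) / 6 = 32/6 = 5.3333
  mean(B) = (1 + 4 + 6 + 3 + 2 + 3) / 6 = 19/6 = 3.1667

Step 2 — sample variances and covariances s[i,j] = (1/(n-1)) · Σ_k (x_{k,i} - mean_i) · (x_{k,j} - mean_j), with n-1 = 5:
  s[A,A] = ((2.6667)·(2.6667) + (2.6667)·(2.6667) + (-2.3333)·(-2.3333) + (-3.3333)·(-3.3333) + (-0.3333)·(-0.3333) + (0.6667)·(0.6667)) / 5 = 31.3333/5 = 6.2667
  s[A,B] = ((2.6667)·(-2.1667) + (2.6667)·(0.8333) + (-2.3333)·(2.8333) + (-3.3333)·(-0.1667) + (-0.3333)·(-1.1667) + (0.6667)·(-0.1667)) / 5 = -9.3333/5 = -1.8667
  s[B,B] = ((-2.1667)·(-2.1667) + (0.8333)·(0.8333) + (2.8333)·(2.8333) + (-0.1667)·(-0.1667) + (-1.1667)·(-1.1667) + (-0.1667)·(-0.1667)) / 5 = 14.8333/5 = 2.9667
  Sample standard deviations s_i = √(s[i,i]):
  s(A) = √(6.2667) = 2.5033
  s(B) = √(2.9667) = 1.7224

Step 3 — r_{ij} = s_{ij} / (s_i · s_j):
  r[A,A] = 1 (diagonal).
  r[A,B] = -1.8667 / (2.5033 · 1.7224) = -1.8667 / 4.3117 = -0.4329
  r[B,B] = 1 (diagonal).

R is symmetric with unit diagonal. Assembling:

R = [[1, -0.4329],
 [-0.4329, 1]]


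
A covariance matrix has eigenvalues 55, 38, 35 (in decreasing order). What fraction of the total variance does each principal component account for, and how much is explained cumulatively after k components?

Step 1 — total variance = trace(Sigma) = Σ λ_i = 55 + 38 + 35 = 128.

Step 2 — fraction explained by component i = λ_i / Σ λ:
  PC1: 55/128 = 0.4297
  PC2: 38/128 = 0.2969
  PC3: 35/128 = 0.2734

Step 3 — cumulative fraction after k components = (λ_1 + ... + λ_k) / Σ λ:
  k = 1: 55/128 = 0.4297
  k = 2: (55 + 38)/128 = 93/128 = 0.7266
  k = 3: (55 + 38 + 35)/128 = 128/128 = 1

Summary (fraction, with percent):

explained: PC1 0.4297 (42.97%), PC2 0.2969 (29.69%), PC3 0.2734 (27.34%);  cumulative: 0.4297, 0.7266, 1


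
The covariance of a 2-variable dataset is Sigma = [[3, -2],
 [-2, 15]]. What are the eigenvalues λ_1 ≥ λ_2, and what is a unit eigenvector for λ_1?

Step 1 — characteristic polynomial of 2×2 Sigma:
  det(Sigma - λI) = λ² - trace · λ + det = 0.
  trace = 3 + 15 = 18, det = 3·15 - (-2)² = 41.
Step 2 — discriminant:
  Δ = trace² - 4·det = 324 - 164 = 160.
Step 3 — eigenvalues:
  λ = (trace ± √Δ)/2 = (18 ± 12.6491)/2,
  λ_1 = 15.3246,  λ_2 = 2.6754.

Step 4 — unit eigenvector for λ_1: solve (Sigma - λ_1 I)v = 0. First row:
  (3 - 15.3246)·v_x + (-2)·v_y = 0, i.e. (-12.3246)·v_x + (-2)·v_y = 0,
  so v ∝ (b, λ_1 - a) = (-2, 12.3246); multiply by -1 so the first entry is positive: u = (2, -12.3246).
  ||u|| = √((2)² + (-12.3246)²) = √(155.8947) ≈ 12.4858,
  v_1 = u/||u|| ≈ (0.1602, -0.9871) (||v_1|| = 1).

λ_1 = 15.3246,  λ_2 = 2.6754;  v_1 ≈ (0.1602, -0.9871)


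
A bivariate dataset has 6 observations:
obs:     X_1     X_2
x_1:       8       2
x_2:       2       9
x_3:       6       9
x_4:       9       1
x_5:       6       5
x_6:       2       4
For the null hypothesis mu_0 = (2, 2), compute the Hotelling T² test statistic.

Step 1 — sample mean vector:
  mean(X_1) = (8 + 2 + 6 + 9 + 6 + 2) / 6 = 33/6 = 5.5
  mean(X_2) = (2 + 9 + 9 + 1 + 5 + 4) / 6 = 30/6 = 5
  x̄ = (5.5, 5),  deviation x̄ - mu_0 = (5.5, 5) - (2, 2) = (3.5, 3).

Step 2 — sample covariance matrix, S[i,j] = (1/(n-1)) · Σ_k (x_{k,i} - mean_i) · (x_{k,j} - mean_j), divisor n-1 = 5:
  S[X_1,X_1] = ((2.5)·(2.5) + (-3.5)·(-3.5) + (0.5)·(0.5) + (3.5)·(3.5) + (0.5)·(0.5) + (-3.5)·(-3.5)) / 5 = 43.5/5 = 8.7
  S[X_1,X_2] = ((2.5)·(-3) + (-3.5)·(4) + (0.5)·(4) + (3.5)·(-4) + (0.5)·(0) + (-3.5)·(-1)) / 5 = -30/5 = -6
  S[X_2,X_2] = ((-3)·(-3) + (4)·(4) + (4)·(4) + (-4)·(-4) + (0)·(0) + (-1)·(-1)) / 5 = 58/5 = 11.6
  S = [[8.7, -6],
 [-6, 11.6]].

Step 3 — invert S. det(S) = 8.7·11.6 - (-6)² = 64.92.
  S^{-1} = (1/det) · [[d, -b], [-b, a]] = [[0.1787, 0.0924],
 [0.0924, 0.134]].

Step 4 — quadratic form (x̄ - mu_0)^T · S^{-1} · (x̄ - mu_0):
  S^{-1} · (x̄ - mu_0) = (0.9026, 0.7255),
  (x̄ - mu_0)^T · [...] = (3.5)·(0.9026) + (3)·(0.7255) = 5.3358.

Step 5 — scale by n: T² = 6 · 5.3358 = 32.0148.

T² ≈ 32.0148


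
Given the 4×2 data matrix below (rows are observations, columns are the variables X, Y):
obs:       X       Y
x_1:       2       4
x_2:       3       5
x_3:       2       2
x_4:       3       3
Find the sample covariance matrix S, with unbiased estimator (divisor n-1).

Step 1 — column means:
  mean(X) = (2 + 3 + 2 + 3) / 4 = 10/4 = 2.5
  mean(Y) = (4 + 5 + 2 + 3) / 4 = 14/4 = 3.5

Step 2 — sample covariance S[i,j] = (1/(n-1)) · Σ_k (x_{k,i} - mean_i) · (x_{k,j} - mean_j), with n-1 = 3.
  S[X,X] = ((-0.5)·(-0.5) + (0.5)·(0.5) + (-0.5)·(-0.5) + (0.5)·(0.5)) / 3 = 1/3 = 0.3333
  S[X,Y] = ((-0.5)·(0.5) + (0.5)·(1.5) + (-0.5)·(-1.5) + (0.5)·(-0.5)) / 3 = 1/3 = 0.3333
  S[Y,Y] = ((0.5)·(0.5) + (1.5)·(1.5) + (-1.5)·(-1.5) + (-0.5)·(-0.5)) / 3 = 5/3 = 1.6667

S is symmetric (S[j,i] = S[i,j]). Assembling:

S = [[0.3333, 0.3333],
 [0.3333, 1.6667]]


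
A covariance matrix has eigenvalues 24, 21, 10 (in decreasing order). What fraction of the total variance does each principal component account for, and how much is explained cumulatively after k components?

Step 1 — total variance = trace(Sigma) = Σ λ_i = 24 + 21 + 10 = 55.

Step 2 — fraction explained by component i = λ_i / Σ λ:
  PC1: 24/55 = 0.4364
  PC2: 21/55 = 0.3818
  PC3: 10/55 = 0.1818

Step 3 — cumulative fraction after k components = (λ_1 + ... + λ_k) / Σ λ:
  k = 1: 24/55 = 0.4364
  k = 2: (24 + 21)/55 = 45/55 = 0.8182
  k = 3: (24 + 21 + 10)/55 = 55/55 = 1

Summary (fraction, with percent):

explained: PC1 0.4364 (43.64%), PC2 0.3818 (38.18%), PC3 0.1818 (18.18%);  cumulative: 0.4364, 0.8182, 1


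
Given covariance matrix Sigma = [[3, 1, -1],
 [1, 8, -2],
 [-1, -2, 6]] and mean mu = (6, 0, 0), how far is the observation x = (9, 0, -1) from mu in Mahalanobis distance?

Step 1 — centre the observation: (x - mu) = (3, 0, -1).

Step 2 — invert Sigma (cofactor / det for 3×3, or solve directly):
  Sigma^{-1} = [[0.3607, -0.0328, 0.0492],
 [-0.0328, 0.1393, 0.041],
 [0.0492, 0.041, 0.1885]].

Step 3 — form the quadratic (x - mu)^T · Sigma^{-1} · (x - mu):
  Sigma^{-1} · (x - mu) = (1.0328, -0.1393, -0.041).
  (x - mu)^T · [Sigma^{-1} · (x - mu)] = (3)·(1.0328) + (0)·(-0.1393) + (-1)·(-0.041) = 3.1393.

Step 4 — take square root: d = √(3.1393) ≈ 1.7718.

d(x, mu) = √(3.1393) ≈ 1.7718


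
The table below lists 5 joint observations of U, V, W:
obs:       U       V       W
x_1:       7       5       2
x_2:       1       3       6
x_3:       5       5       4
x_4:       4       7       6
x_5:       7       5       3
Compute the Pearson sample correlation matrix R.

Step 1 — column means:
  mean(U) = (7 + 1 + 5 + 4 + 7) / 5 = 24/5 = 4.8
  mean(V) = (5 + 3 + 5 + 7 + 5) / 5 = 25/5 = 5
  mean(W) = (2 + 6 + 4 + 6 + 3) / 5 = 21/5 = 4.2

Step 2 — sample variances and covariances s[i,j] = (1/(n-1)) · Σ_k (x_{k,i} - mean_i) · (x_{k,j} - mean_j), with n-1 = 4:
  s[U,U] = ((2.2)·(2.2) + (-3.8)·(-3.8) + (0.2)·(0.2) + (-0.8)·(-0.8) + (2.2)·(2.2)) / 4 = 24.8/4 = 6.2
  s[U,V] = ((2.2)·(0) + (-3.8)·(-2) + (0.2)·(0) + (-0.8)·(2) + (2.2)·(0)) / 4 = 6/4 = 1.5
  s[U,W] = ((2.2)·(-2.2) + (-3.8)·(1.8) + (0.2)·(-0.2) + (-0.8)·(1.8) + (2.2)·(-1.2)) / 4 = -15.8/4 = -3.95
  s[V,V] = ((0)·(0) + (-2)·(-2) + (0)·(0) + (2)·(2) + (0)·(0)) / 4 = 8/4 = 2
  s[V,W] = ((0)·(-2.2) + (-2)·(1.8) + (0)·(-0.2) + (2)·(1.8) + (0)·(-1.2)) / 4 = 0/4 = 0
  s[W,W] = ((-2.2)·(-2.2) + (1.8)·(1.8) + (-0.2)·(-0.2) + (1.8)·(1.8) + (-1.2)·(-1.2)) / 4 = 12.8/4 = 3.2
  Sample standard deviations s_i = √(s[i,i]):
  s(U) = √(6.2) = 2.49
  s(V) = √(2) = 1.4142
  s(W) = √(3.2) = 1.7889

Step 3 — r_{ij} = s_{ij} / (s_i · s_j):
  r[U,U] = 1 (diagonal).
  r[U,V] = 1.5 / (2.49 · 1.4142) = 1.5 / 3.5214 = 0.426
  r[U,W] = -3.95 / (2.49 · 1.7889) = -3.95 / 4.4542 = -0.8868
  r[V,V] = 1 (diagonal).
  r[V,W] = 0 / (1.4142 · 1.7889) = 0 / 2.5298 = 0
  r[W,W] = 1 (diagonal).

R is symmetric with unit diagonal. Assembling:

R = [[1, 0.426, -0.8868],
 [0.426, 1, 0],
 [-0.8868, 0, 1]]


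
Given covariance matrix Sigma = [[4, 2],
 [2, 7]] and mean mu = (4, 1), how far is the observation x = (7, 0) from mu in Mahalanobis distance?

Step 1 — centre the observation: (x - mu) = (3, -1).

Step 2 — invert Sigma. det(Sigma) = 4·7 - (2)² = 24.
  Sigma^{-1} = (1/det) · [[d, -b], [-b, a]] = [[0.2917, -0.0833],
 [-0.0833, 0.1667]].

Step 3 — form the quadratic (x - mu)^T · Sigma^{-1} · (x - mu):
  Sigma^{-1} · (x - mu) = (0.9583, -0.4167).
  (x - mu)^T · [Sigma^{-1} · (x - mu)] = (3)·(0.9583) + (-1)·(-0.4167) = 3.2917.

Step 4 — take square root: d = √(3.2917) ≈ 1.8143.

d(x, mu) = √(3.2917) ≈ 1.8143


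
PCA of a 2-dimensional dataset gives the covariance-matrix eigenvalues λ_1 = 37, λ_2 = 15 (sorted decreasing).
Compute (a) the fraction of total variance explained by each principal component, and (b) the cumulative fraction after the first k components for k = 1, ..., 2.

Step 1 — total variance = trace(Sigma) = Σ λ_i = 37 + 15 = 52.

Step 2 — fraction explained by component i = λ_i / Σ λ:
  PC1: 37/52 = 0.7115
  PC2: 15/52 = 0.2885

Step 3 — cumulative fraction after k components = (λ_1 + ... + λ_k) / Σ λ:
  k = 1: 37/52 = 0.7115
  k = 2: (37 + 15)/52 = 52/52 = 1

Summary (fraction, with percent):

explained: PC1 0.7115 (71.15%), PC2 0.2885 (28.85%);  cumulative: 0.7115, 1


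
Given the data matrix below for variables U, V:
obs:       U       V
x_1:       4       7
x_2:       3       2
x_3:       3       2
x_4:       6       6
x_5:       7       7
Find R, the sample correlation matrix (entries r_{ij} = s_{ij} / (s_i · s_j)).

Step 1 — column means:
  mean(U) = (4 + 3 + 3 + 6 + 7) / 5 = 23/5 = 4.6
  mean(V) = (7 + 2 + 2 + 6 + 7) / 5 = 24/5 = 4.8

Step 2 — sample variances and covariances s[i,j] = (1/(n-1)) · Σ_k (x_{k,i} - mean_i) · (x_{k,j} - mean_j), with n-1 = 4:
  s[U,U] = ((-0.6)·(-0.6) + (-1.6)·(-1.6) + (-1.6)·(-1.6) + (1.4)·(1.4) + (2.4)·(2.4)) / 4 = 13.2/4 = 3.3
  s[U,V] = ((-0.6)·(2.2) + (-1.6)·(-2.8) + (-1.6)·(-2.8) + (1.4)·(1.2) + (2.4)·(2.2)) / 4 = 14.6/4 = 3.65
  s[V,V] = ((2.2)·(2.2) + (-2.8)·(-2.8) + (-2.8)·(-2.8) + (1.2)·(1.2) + (2.2)·(2.2)) / 4 = 26.8/4 = 6.7
  Sample standard deviations s_i = √(s[i,i]):
  s(U) = √(3.3) = 1.8166
  s(V) = √(6.7) = 2.5884

Step 3 — r_{ij} = s_{ij} / (s_i · s_j):
  r[U,U] = 1 (diagonal).
  r[U,V] = 3.65 / (1.8166 · 2.5884) = 3.65 / 4.7021 = 0.7762
  r[V,V] = 1 (diagonal).

R is symmetric with unit diagonal. Assembling:

R = [[1, 0.7762],
 [0.7762, 1]]


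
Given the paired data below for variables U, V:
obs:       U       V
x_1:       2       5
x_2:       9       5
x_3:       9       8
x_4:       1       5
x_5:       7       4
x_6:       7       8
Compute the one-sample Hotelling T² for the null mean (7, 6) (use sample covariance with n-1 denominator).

Step 1 — sample mean vector:
  mean(U) = (2 + 9 + 9 + 1 + 7 + 7) / 6 = 35/6 = 5.8333
  mean(V) = (5 + 5 + 8 + 5 + 4 + 8) / 6 = 35/6 = 5.8333
  x̄ = (5.8333, 5.8333),  deviation x̄ - mu_0 = (5.8333, 5.8333) - (7, 6) = (-1.1667, -0.1667).

Step 2 — sample covariance matrix, S[i,j] = (1/(n-1)) · Σ_k (x_{k,i} - mean_i) · (x_{k,j} - mean_j), divisor n-1 = 5:
  S[U,U] = ((-3.8333)·(-3.8333) + (3.1667)·(3.1667) + (3.1667)·(3.1667) + (-4.8333)·(-4.8333) + (1.1667)·(1.1667) + (1.1667)·(1.1667)) / 5 = 60.8333/5 = 12.1667
  S[U,V] = ((-3.8333)·(-0.8333) + (3.1667)·(-0.8333) + (3.1667)·(2.1667) + (-4.8333)·(-0.8333) + (1.1667)·(-1.8333) + (1.1667)·(2.1667)) / 5 = 11.8333/5 = 2.3667
  S[V,V] = ((-0.8333)·(-0.8333) + (-0.8333)·(-0.8333) + (2.1667)·(2.1667) + (-0.8333)·(-0.8333) + (-1.8333)·(-1.8333) + (2.1667)·(2.1667)) / 5 = 14.8333/5 = 2.9667
  S = [[12.1667, 2.3667],
 [2.3667, 2.9667]].

Step 3 — invert S. det(S) = 12.1667·2.9667 - (2.3667)² = 30.4933.
  S^{-1} = (1/det) · [[d, -b], [-b, a]] = [[0.0973, -0.0776],
 [-0.0776, 0.399]].

Step 4 — quadratic form (x̄ - mu_0)^T · S^{-1} · (x̄ - mu_0):
  S^{-1} · (x̄ - mu_0) = (-0.1006, 0.024),
  (x̄ - mu_0)^T · [...] = (-1.1667)·(-0.1006) + (-0.1667)·(0.024) = 0.1133.

Step 5 — scale by n: T² = 6 · 0.1133 = 0.6799.

T² ≈ 0.6799


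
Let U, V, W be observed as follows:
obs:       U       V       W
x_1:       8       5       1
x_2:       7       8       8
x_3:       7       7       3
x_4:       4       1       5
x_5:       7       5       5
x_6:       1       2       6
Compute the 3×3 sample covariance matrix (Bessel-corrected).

Step 1 — column means:
  mean(U) = (8 + 7 + 7 + 4 + 7 + 1) / 6 = 34/6 = 5.6667
  mean(V) = (5 + 8 + 7 + 1 + 5 + 2) / 6 = 28/6 = 4.6667
  mean(W) = (1 + 8 + 3 + 5 + 5 + 6) / 6 = 28/6 = 4.6667

Step 2 — sample covariance S[i,j] = (1/(n-1)) · Σ_k (x_{k,i} - mean_i) · (x_{k,j} - mean_j), with n-1 = 5.
  S[U,U] = ((2.3333)·(2.3333) + (1.3333)·(1.3333) + (1.3333)·(1.3333) + (-1.6667)·(-1.6667) + (1.3333)·(1.3333) + (-4.6667)·(-4.6667)) / 5 = 35.3333/5 = 7.0667
  S[U,V] = ((2.3333)·(0.3333) + (1.3333)·(3.3333) + (1.3333)·(2.3333) + (-1.6667)·(-3.6667) + (1.3333)·(0.3333) + (-4.6667)·(-2.6667)) / 5 = 27.3333/5 = 5.4667
  S[U,W] = ((2.3333)·(-3.6667) + (1.3333)·(3.3333) + (1.3333)·(-1.6667) + (-1.6667)·(0.3333) + (1.3333)·(0.3333) + (-4.6667)·(1.3333)) / 5 = -12.6667/5 = -2.5333
  S[V,V] = ((0.3333)·(0.3333) + (3.3333)·(3.3333) + (2.3333)·(2.3333) + (-3.6667)·(-3.6667) + (0.3333)·(0.3333) + (-2.6667)·(-2.6667)) / 5 = 37.3333/5 = 7.4667
  S[V,W] = ((0.3333)·(-3.6667) + (3.3333)·(3.3333) + (2.3333)·(-1.6667) + (-3.6667)·(0.3333) + (0.3333)·(0.3333) + (-2.6667)·(1.3333)) / 5 = 1.3333/5 = 0.2667
  S[W,W] = ((-3.6667)·(-3.6667) + (3.3333)·(3.3333) + (-1.6667)·(-1.6667) + (0.3333)·(0.3333) + (0.3333)·(0.3333) + (1.3333)·(1.3333)) / 5 = 29.3333/5 = 5.8667

S is symmetric (S[j,i] = S[i,j]). Assembling:

S = [[7.0667, 5.4667, -2.5333],
 [5.4667, 7.4667, 0.2667],
 [-2.5333, 0.2667, 5.8667]]


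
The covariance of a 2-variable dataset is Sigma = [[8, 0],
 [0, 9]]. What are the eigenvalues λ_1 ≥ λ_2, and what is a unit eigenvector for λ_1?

Step 1 — characteristic polynomial of 2×2 Sigma:
  det(Sigma - λI) = λ² - trace · λ + det = 0.
  trace = 8 + 9 = 17, det = 8·9 - (0)² = 72.
Step 2 — discriminant:
  Δ = trace² - 4·det = 289 - 288 = 1.
Step 3 — eigenvalues:
  λ = (trace ± √Δ)/2 = (17 ± 1)/2,
  λ_1 = 9,  λ_2 = 8.

Step 4 — unit eigenvector for λ_1: Sigma is diagonal, so its eigenvectors are the coordinate axes. λ_1 = 9 is the diagonal entry on the second coordinate axis, hence
  v_1 = (0, 1) (||v_1|| = 1).

λ_1 = 9,  λ_2 = 8;  v_1 ≈ (0, 1)


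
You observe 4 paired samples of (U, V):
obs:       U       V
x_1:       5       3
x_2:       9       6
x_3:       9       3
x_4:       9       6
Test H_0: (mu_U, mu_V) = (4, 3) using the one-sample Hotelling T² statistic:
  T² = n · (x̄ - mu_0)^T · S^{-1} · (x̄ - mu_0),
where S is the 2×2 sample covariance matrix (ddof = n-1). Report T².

Step 1 — sample mean vector:
  mean(U) = (5 + 9 + 9 + 9) / 4 = 32/4 = 8
  mean(V) = (3 + 6 + 3 + 6) / 4 = 18/4 = 4.5
  x̄ = (8, 4.5),  deviation x̄ - mu_0 = (8, 4.5) - (4, 3) = (4, 1.5).

Step 2 — sample covariance matrix, S[i,j] = (1/(n-1)) · Σ_k (x_{k,i} - mean_i) · (x_{k,j} - mean_j), divisor n-1 = 3:
  S[U,U] = ((-3)·(-3) + (1)·(1) + (1)·(1) + (1)·(1)) / 3 = 12/3 = 4
  S[U,V] = ((-3)·(-1.5) + (1)·(1.5) + (1)·(-1.5) + (1)·(1.5)) / 3 = 6/3 = 2
  S[V,V] = ((-1.5)·(-1.5) + (1.5)·(1.5) + (-1.5)·(-1.5) + (1.5)·(1.5)) / 3 = 9/3 = 3
  S = [[4, 2],
 [2, 3]].

Step 3 — invert S. det(S) = 4·3 - (2)² = 8.
  S^{-1} = (1/det) · [[d, -b], [-b, a]] = [[0.375, -0.25],
 [-0.25, 0.5]].

Step 4 — quadratic form (x̄ - mu_0)^T · S^{-1} · (x̄ - mu_0):
  S^{-1} · (x̄ - mu_0) = (1.125, -0.25),
  (x̄ - mu_0)^T · [...] = (4)·(1.125) + (1.5)·(-0.25) = 4.125.

Step 5 — scale by n: T² = 4 · 4.125 = 16.5.

T² ≈ 16.5


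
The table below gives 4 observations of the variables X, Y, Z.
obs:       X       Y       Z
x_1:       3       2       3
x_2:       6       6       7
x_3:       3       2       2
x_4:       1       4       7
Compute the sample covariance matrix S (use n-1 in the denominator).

Step 1 — column means:
  mean(X) = (3 + 6 + 3 + 1) / 4 = 13/4 = 3.25
  mean(Y) = (2 + 6 + 2 + 4) / 4 = 14/4 = 3.5
  mean(Z) = (3 + 7 + 2 + 7) / 4 = 19/4 = 4.75

Step 2 — sample covariance S[i,j] = (1/(n-1)) · Σ_k (x_{k,i} - mean_i) · (x_{k,j} - mean_j), with n-1 = 3.
  S[X,X] = ((-0.25)·(-0.25) + (2.75)·(2.75) + (-0.25)·(-0.25) + (-2.25)·(-2.25)) / 3 = 12.75/3 = 4.25
  S[X,Y] = ((-0.25)·(-1.5) + (2.75)·(2.5) + (-0.25)·(-1.5) + (-2.25)·(0.5)) / 3 = 6.5/3 = 2.1667
  S[X,Z] = ((-0.25)·(-1.75) + (2.75)·(2.25) + (-0.25)·(-2.75) + (-2.25)·(2.25)) / 3 = 2.25/3 = 0.75
  S[Y,Y] = ((-1.5)·(-1.5) + (2.5)·(2.5) + (-1.5)·(-1.5) + (0.5)·(0.5)) / 3 = 11/3 = 3.6667
  S[Y,Z] = ((-1.5)·(-1.75) + (2.5)·(2.25) + (-1.5)·(-2.75) + (0.5)·(2.25)) / 3 = 13.5/3 = 4.5
  S[Z,Z] = ((-1.75)·(-1.75) + (2.25)·(2.25) + (-2.75)·(-2.75) + (2.25)·(2.25)) / 3 = 20.75/3 = 6.9167

S is symmetric (S[j,i] = S[i,j]). Assembling:

S = [[4.25, 2.1667, 0.75],
 [2.1667, 3.6667, 4.5],
 [0.75, 4.5, 6.9167]]


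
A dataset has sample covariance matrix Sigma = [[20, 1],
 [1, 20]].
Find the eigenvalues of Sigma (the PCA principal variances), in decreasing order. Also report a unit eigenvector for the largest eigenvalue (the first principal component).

Step 1 — characteristic polynomial of 2×2 Sigma:
  det(Sigma - λI) = λ² - trace · λ + det = 0.
  trace = 20 + 20 = 40, det = 20·20 - (1)² = 399.
Step 2 — discriminant:
  Δ = trace² - 4·det = 1600 - 1596 = 4.
Step 3 — eigenvalues:
  λ = (trace ± √Δ)/2 = (40 ± 2)/2,
  λ_1 = 21,  λ_2 = 19.

Step 4 — unit eigenvector for λ_1: solve (Sigma - λ_1 I)v = 0. First row:
  (20 - 21)·v_x + (1)·v_y = 0, i.e. (-1)·v_x + (1)·v_y = 0,
  so v ∝ (b, λ_1 - a) = (1, 1) = u.
  ||u|| = √((1)² + (1)²) = √(2) ≈ 1.4142,
  v_1 = u/||u|| ≈ (0.7071, 0.7071) (||v_1|| = 1).

λ_1 = 21,  λ_2 = 19;  v_1 ≈ (0.7071, 0.7071)


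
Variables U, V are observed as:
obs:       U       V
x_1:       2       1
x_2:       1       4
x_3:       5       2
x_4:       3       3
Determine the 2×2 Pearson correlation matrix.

Step 1 — column means:
  mean(U) = (2 + 1 + 5 + 3) / 4 = 11/4 = 2.75
  mean(V) = (1 + 4 + 2 + 3) / 4 = 10/4 = 2.5

Step 2 — sample variances and covariances s[i,j] = (1/(n-1)) · Σ_k (x_{k,i} - mean_i) · (x_{k,j} - mean_j), with n-1 = 3:
  s[U,U] = ((-0.75)·(-0.75) + (-1.75)·(-1.75) + (2.25)·(2.25) + (0.25)·(0.25)) / 3 = 8.75/3 = 2.9167
  s[U,V] = ((-0.75)·(-1.5) + (-1.75)·(1.5) + (2.25)·(-0.5) + (0.25)·(0.5)) / 3 = -2.5/3 = -0.8333
  s[V,V] = ((-1.5)·(-1.5) + (1.5)·(1.5) + (-0.5)·(-0.5) + (0.5)·(0.5)) / 3 = 5/3 = 1.6667
  Sample standard deviations s_i = √(s[i,i]):
  s(U) = √(2.9167) = 1.7078
  s(V) = √(1.6667) = 1.291

Step 3 — r_{ij} = s_{ij} / (s_i · s_j):
  r[U,U] = 1 (diagonal).
  r[U,V] = -0.8333 / (1.7078 · 1.291) = -0.8333 / 2.2048 = -0.378
  r[V,V] = 1 (diagonal).

R is symmetric with unit diagonal. Assembling:

R = [[1, -0.378],
 [-0.378, 1]]


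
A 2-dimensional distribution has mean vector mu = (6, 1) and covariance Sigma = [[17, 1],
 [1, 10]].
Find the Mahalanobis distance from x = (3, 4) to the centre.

Step 1 — centre the observation: (x - mu) = (-3, 3).

Step 2 — invert Sigma. det(Sigma) = 17·10 - (1)² = 169.
  Sigma^{-1} = (1/det) · [[d, -b], [-b, a]] = [[0.0592, -0.0059],
 [-0.0059, 0.1006]].

Step 3 — form the quadratic (x - mu)^T · Sigma^{-1} · (x - mu):
  Sigma^{-1} · (x - mu) = (-0.1953, 0.3195).
  (x - mu)^T · [Sigma^{-1} · (x - mu)] = (-3)·(-0.1953) + (3)·(0.3195) = 1.5444.

Step 4 — take square root: d = √(1.5444) ≈ 1.2427.

d(x, mu) = √(1.5444) ≈ 1.2427


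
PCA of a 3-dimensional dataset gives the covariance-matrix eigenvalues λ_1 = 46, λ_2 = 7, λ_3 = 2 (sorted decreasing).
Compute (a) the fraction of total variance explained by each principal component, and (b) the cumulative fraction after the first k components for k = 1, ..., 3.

Step 1 — total variance = trace(Sigma) = Σ λ_i = 46 + 7 + 2 = 55.

Step 2 — fraction explained by component i = λ_i / Σ λ:
  PC1: 46/55 = 0.8364
  PC2: 7/55 = 0.1273
  PC3: 2/55 = 0.0364

Step 3 — cumulative fraction after k components = (λ_1 + ... + λ_k) / Σ λ:
  k = 1: 46/55 = 0.8364
  k = 2: (46 + 7)/55 = 53/55 = 0.9636
  k = 3: (46 + 7 + 2)/55 = 55/55 = 1

Summary (fraction, with percent):

explained: PC1 0.8364 (83.64%), PC2 0.1273 (12.73%), PC3 0.0364 (3.64%);  cumulative: 0.8364, 0.9636, 1


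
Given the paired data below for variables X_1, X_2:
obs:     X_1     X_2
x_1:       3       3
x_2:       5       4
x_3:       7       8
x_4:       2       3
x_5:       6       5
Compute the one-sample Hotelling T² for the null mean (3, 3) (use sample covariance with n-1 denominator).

Step 1 — sample mean vector:
  mean(X_1) = (3 + 5 + 7 + 2 + 6) / 5 = 23/5 = 4.6
  mean(X_2) = (3 + 4 + 8 + 3 + 5) / 5 = 23/5 = 4.6
  x̄ = (4.6, 4.6),  deviation x̄ - mu_0 = (4.6, 4.6) - (3, 3) = (1.6, 1.6).

Step 2 — sample covariance matrix, S[i,j] = (1/(n-1)) · Σ_k (x_{k,i} - mean_i) · (x_{k,j} - mean_j), divisor n-1 = 4:
  S[X_1,X_1] = ((-1.6)·(-1.6) + (0.4)·(0.4) + (2.4)·(2.4) + (-2.6)·(-2.6) + (1.4)·(1.4)) / 4 = 17.2/4 = 4.3
  S[X_1,X_2] = ((-1.6)·(-1.6) + (0.4)·(-0.6) + (2.4)·(3.4) + (-2.6)·(-1.6) + (1.4)·(0.4)) / 4 = 15.2/4 = 3.8
  S[X_2,X_2] = ((-1.6)·(-1.6) + (-0.6)·(-0.6) + (3.4)·(3.4) + (-1.6)·(-1.6) + (0.4)·(0.4)) / 4 = 17.2/4 = 4.3
  S = [[4.3, 3.8],
 [3.8, 4.3]].

Step 3 — invert S. det(S) = 4.3·4.3 - (3.8)² = 4.05.
  S^{-1} = (1/det) · [[d, -b], [-b, a]] = [[1.0617, -0.9383],
 [-0.9383, 1.0617]].

Step 4 — quadratic form (x̄ - mu_0)^T · S^{-1} · (x̄ - mu_0):
  S^{-1} · (x̄ - mu_0) = (0.1975, 0.1975),
  (x̄ - mu_0)^T · [...] = (1.6)·(0.1975) + (1.6)·(0.1975) = 0.6321.

Step 5 — scale by n: T² = 5 · 0.6321 = 3.1605.

T² ≈ 3.1605


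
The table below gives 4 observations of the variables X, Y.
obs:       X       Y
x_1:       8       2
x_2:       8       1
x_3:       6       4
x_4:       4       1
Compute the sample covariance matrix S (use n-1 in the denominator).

Step 1 — column means:
  mean(X) = (8 + 8 + 6 + 4) / 4 = 26/4 = 6.5
  mean(Y) = (2 + 1 + 4 + 1) / 4 = 8/4 = 2

Step 2 — sample covariance S[i,j] = (1/(n-1)) · Σ_k (x_{k,i} - mean_i) · (x_{k,j} - mean_j), with n-1 = 3.
  S[X,X] = ((1.5)·(1.5) + (1.5)·(1.5) + (-0.5)·(-0.5) + (-2.5)·(-2.5)) / 3 = 11/3 = 3.6667
  S[X,Y] = ((1.5)·(0) + (1.5)·(-1) + (-0.5)·(2) + (-2.5)·(-1)) / 3 = 0/3 = 0
  S[Y,Y] = ((0)·(0) + (-1)·(-1) + (2)·(2) + (-1)·(-1)) / 3 = 6/3 = 2

S is symmetric (S[j,i] = S[i,j]). Assembling:

S = [[3.6667, 0],
 [0, 2]]


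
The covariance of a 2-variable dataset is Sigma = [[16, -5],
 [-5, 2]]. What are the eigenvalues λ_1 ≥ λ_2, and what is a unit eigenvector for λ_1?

Step 1 — characteristic polynomial of 2×2 Sigma:
  det(Sigma - λI) = λ² - trace · λ + det = 0.
  trace = 16 + 2 = 18, det = 16·2 - (-5)² = 7.
Step 2 — discriminant:
  Δ = trace² - 4·det = 324 - 28 = 296.
Step 3 — eigenvalues:
  λ = (trace ± √Δ)/2 = (18 ± 17.2047)/2,
  λ_1 = 17.6023,  λ_2 = 0.3977.

Step 4 — unit eigenvector for λ_1: solve (Sigma - λ_1 I)v = 0. First row:
  (16 - 17.6023)·v_x + (-5)·v_y = 0, i.e. (-1.6023)·v_x + (-5)·v_y = 0,
  so v ∝ (b, λ_1 - a) = (-5, 1.6023); multiply by -1 so the first entry is positive: u = (5, -1.6023).
  ||u|| = √((5)² + (-1.6023)²) = √(27.5674) ≈ 5.2505,
  v_1 = u/||u|| ≈ (0.9523, -0.3052) (||v_1|| = 1).

λ_1 = 17.6023,  λ_2 = 0.3977;  v_1 ≈ (0.9523, -0.3052)


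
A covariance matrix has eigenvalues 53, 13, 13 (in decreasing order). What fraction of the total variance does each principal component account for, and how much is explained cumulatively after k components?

Step 1 — total variance = trace(Sigma) = Σ λ_i = 53 + 13 + 13 = 79.

Step 2 — fraction explained by component i = λ_i / Σ λ:
  PC1: 53/79 = 0.6709
  PC2: 13/79 = 0.1646
  PC3: 13/79 = 0.1646

Step 3 — cumulative fraction after k components = (λ_1 + ... + λ_k) / Σ λ:
  k = 1: 53/79 = 0.6709
  k = 2: (53 + 13)/79 = 66/79 = 0.8354
  k = 3: (53 + 13 + 13)/79 = 79/79 = 1

Summary (fraction, with percent):

explained: PC1 0.6709 (67.09%), PC2 0.1646 (16.46%), PC3 0.1646 (16.46%);  cumulative: 0.6709, 0.8354, 1


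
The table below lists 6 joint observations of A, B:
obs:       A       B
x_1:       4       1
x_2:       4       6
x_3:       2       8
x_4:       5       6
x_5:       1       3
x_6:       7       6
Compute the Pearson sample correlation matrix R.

Step 1 — column means:
  mean(A) = (4 + 4 + 2 + 5 + 1 + 7) / 6 = 23/6 = 3.8333
  mean(B) = (1 + 6 + 8 + 6 + 3 + 6) / 6 = 30/6 = 5

Step 2 — sample variances and covariances s[i,j] = (1/(n-1)) · Σ_k (x_{k,i} - mean_i) · (x_{k,j} - mean_j), with n-1 = 5:
  s[A,A] = ((0.1667)·(0.1667) + (0.1667)·(0.1667) + (-1.8333)·(-1.8333) + (1.1667)·(1.1667) + (-2.8333)·(-2.8333) + (3.1667)·(3.1667)) / 5 = 22.8333/5 = 4.5667
  s[A,B] = ((0.1667)·(-4) + (0.1667)·(1) + (-1.8333)·(3) + (1.1667)·(1) + (-2.8333)·(-2) + (3.1667)·(1)) / 5 = 4/5 = 0.8
  s[B,B] = ((-4)·(-4) + (1)·(1) + (3)·(3) + (1)·(1) + (-2)·(-2) + (1)·(1)) / 5 = 32/5 = 6.4
  Sample standard deviations s_i = √(s[i,i]):
  s(A) = √(4.5667) = 2.137
  s(B) = √(6.4) = 2.5298

Step 3 — r_{ij} = s_{ij} / (s_i · s_j):
  r[A,A] = 1 (diagonal).
  r[A,B] = 0.8 / (2.137 · 2.5298) = 0.8 / 5.4062 = 0.148
  r[B,B] = 1 (diagonal).

R is symmetric with unit diagonal. Assembling:

R = [[1, 0.148],
 [0.148, 1]]


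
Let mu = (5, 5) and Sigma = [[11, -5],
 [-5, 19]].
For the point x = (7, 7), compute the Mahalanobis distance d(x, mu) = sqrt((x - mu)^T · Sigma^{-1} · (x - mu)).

Step 1 — centre the observation: (x - mu) = (2, 2).

Step 2 — invert Sigma. det(Sigma) = 11·19 - (-5)² = 184.
  Sigma^{-1} = (1/det) · [[d, -b], [-b, a]] = [[0.1033, 0.0272],
 [0.0272, 0.0598]].

Step 3 — form the quadratic (x - mu)^T · Sigma^{-1} · (x - mu):
  Sigma^{-1} · (x - mu) = (0.2609, 0.1739).
  (x - mu)^T · [Sigma^{-1} · (x - mu)] = (2)·(0.2609) + (2)·(0.1739) = 0.8696.

Step 4 — take square root: d = √(0.8696) ≈ 0.9325.

d(x, mu) = √(0.8696) ≈ 0.9325


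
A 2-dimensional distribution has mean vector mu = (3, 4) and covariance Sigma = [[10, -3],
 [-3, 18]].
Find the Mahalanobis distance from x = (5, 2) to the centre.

Step 1 — centre the observation: (x - mu) = (2, -2).

Step 2 — invert Sigma. det(Sigma) = 10·18 - (-3)² = 171.
  Sigma^{-1} = (1/det) · [[d, -b], [-b, a]] = [[0.1053, 0.0175],
 [0.0175, 0.0585]].

Step 3 — form the quadratic (x - mu)^T · Sigma^{-1} · (x - mu):
  Sigma^{-1} · (x - mu) = (0.1754, -0.0819).
  (x - mu)^T · [Sigma^{-1} · (x - mu)] = (2)·(0.1754) + (-2)·(-0.0819) = 0.5146.

Step 4 — take square root: d = √(0.5146) ≈ 0.7174.

d(x, mu) = √(0.5146) ≈ 0.7174


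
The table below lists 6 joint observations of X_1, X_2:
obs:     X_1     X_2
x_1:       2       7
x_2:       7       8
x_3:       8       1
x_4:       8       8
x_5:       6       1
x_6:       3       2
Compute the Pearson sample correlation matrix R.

Step 1 — column means:
  mean(X_1) = (2 + 7 + 8 + 8 + 6 + 3) / 6 = 34/6 = 5.6667
  mean(X_2) = (7 + 8 + 1 + 8 + 1 + 2) / 6 = 27/6 = 4.5

Step 2 — sample variances and covariances s[i,j] = (1/(n-1)) · Σ_k (x_{k,i} - mean_i) · (x_{k,j} - mean_j), with n-1 = 5:
  s[X_1,X_1] = ((-3.6667)·(-3.6667) + (1.3333)·(1.3333) + (2.3333)·(2.3333) + (2.3333)·(2.3333) + (0.3333)·(0.3333) + (-2.6667)·(-2.6667)) / 5 = 33.3333/5 = 6.6667
  s[X_1,X_2] = ((-3.6667)·(2.5) + (1.3333)·(3.5) + (2.3333)·(-3.5) + (2.3333)·(3.5) + (0.3333)·(-3.5) + (-2.6667)·(-2.5)) / 5 = 1/5 = 0.2
  s[X_2,X_2] = ((2.5)·(2.5) + (3.5)·(3.5) + (-3.5)·(-3.5) + (3.5)·(3.5) + (-3.5)·(-3.5) + (-2.5)·(-2.5)) / 5 = 61.5/5 = 12.3
  Sample standard deviations s_i = √(s[i,i]):
  s(X_1) = √(6.6667) = 2.582
  s(X_2) = √(12.3) = 3.5071

Step 3 — r_{ij} = s_{ij} / (s_i · s_j):
  r[X_1,X_1] = 1 (diagonal).
  r[X_1,X_2] = 0.2 / (2.582 · 3.5071) = 0.2 / 9.0554 = 0.0221
  r[X_2,X_2] = 1 (diagonal).

R is symmetric with unit diagonal. Assembling:

R = [[1, 0.0221],
 [0.0221, 1]]


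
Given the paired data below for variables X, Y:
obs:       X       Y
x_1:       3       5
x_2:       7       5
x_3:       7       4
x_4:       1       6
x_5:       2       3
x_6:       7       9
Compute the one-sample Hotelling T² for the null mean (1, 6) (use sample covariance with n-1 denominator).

Step 1 — sample mean vector:
  mean(X) = (3 + 7 + 7 + 1 + 2 + 7) / 6 = 27/6 = 4.5
  mean(Y) = (5 + 5 + 4 + 6 + 3 + 9) / 6 = 32/6 = 5.3333
  x̄ = (4.5, 5.3333),  deviation x̄ - mu_0 = (4.5, 5.3333) - (1, 6) = (3.5, -0.6667).

Step 2 — sample covariance matrix, S[i,j] = (1/(n-1)) · Σ_k (x_{k,i} - mean_i) · (x_{k,j} - mean_j), divisor n-1 = 5:
  S[X,X] = ((-1.5)·(-1.5) + (2.5)·(2.5) + (2.5)·(2.5) + (-3.5)·(-3.5) + (-2.5)·(-2.5) + (2.5)·(2.5)) / 5 = 39.5/5 = 7.9
  S[X,Y] = ((-1.5)·(-0.3333) + (2.5)·(-0.3333) + (2.5)·(-1.3333) + (-3.5)·(0.6667) + (-2.5)·(-2.3333) + (2.5)·(3.6667)) / 5 = 9/5 = 1.8
  S[Y,Y] = ((-0.3333)·(-0.3333) + (-0.3333)·(-0.3333) + (-1.3333)·(-1.3333) + (0.6667)·(0.6667) + (-2.3333)·(-2.3333) + (3.6667)·(3.6667)) / 5 = 21.3333/5 = 4.2667
  S = [[7.9, 1.8],
 [1.8, 4.2667]].

Step 3 — invert S. det(S) = 7.9·4.2667 - (1.8)² = 30.4667.
  S^{-1} = (1/det) · [[d, -b], [-b, a]] = [[0.14, -0.0591],
 [-0.0591, 0.2593]].

Step 4 — quadratic form (x̄ - mu_0)^T · S^{-1} · (x̄ - mu_0):
  S^{-1} · (x̄ - mu_0) = (0.5295, -0.3796),
  (x̄ - mu_0)^T · [...] = (3.5)·(0.5295) + (-0.6667)·(-0.3796) = 2.1065.

Step 5 — scale by n: T² = 6 · 2.1065 = 12.6389.

T² ≈ 12.6389


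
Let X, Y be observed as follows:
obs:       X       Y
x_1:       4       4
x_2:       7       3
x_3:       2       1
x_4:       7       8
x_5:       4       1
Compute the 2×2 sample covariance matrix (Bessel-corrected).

Step 1 — column means:
  mean(X) = (4 + 7 + 2 + 7 + 4) / 5 = 24/5 = 4.8
  mean(Y) = (4 + 3 + 1 + 8 + 1) / 5 = 17/5 = 3.4

Step 2 — sample covariance S[i,j] = (1/(n-1)) · Σ_k (x_{k,i} - mean_i) · (x_{k,j} - mean_j), with n-1 = 4.
  S[X,X] = ((-0.8)·(-0.8) + (2.2)·(2.2) + (-2.8)·(-2.8) + (2.2)·(2.2) + (-0.8)·(-0.8)) / 4 = 18.8/4 = 4.7
  S[X,Y] = ((-0.8)·(0.6) + (2.2)·(-0.4) + (-2.8)·(-2.4) + (2.2)·(4.6) + (-0.8)·(-2.4)) / 4 = 17.4/4 = 4.35
  S[Y,Y] = ((0.6)·(0.6) + (-0.4)·(-0.4) + (-2.4)·(-2.4) + (4.6)·(4.6) + (-2.4)·(-2.4)) / 4 = 33.2/4 = 8.3

S is symmetric (S[j,i] = S[i,j]). Assembling:

S = [[4.7, 4.35],
 [4.35, 8.3]]


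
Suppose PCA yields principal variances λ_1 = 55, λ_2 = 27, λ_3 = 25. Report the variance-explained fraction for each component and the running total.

Step 1 — total variance = trace(Sigma) = Σ λ_i = 55 + 27 + 25 = 107.

Step 2 — fraction explained by component i = λ_i / Σ λ:
  PC1: 55/107 = 0.514
  PC2: 27/107 = 0.2523
  PC3: 25/107 = 0.2336

Step 3 — cumulative fraction after k components = (λ_1 + ... + λ_k) / Σ λ:
  k = 1: 55/107 = 0.514
  k = 2: (55 + 27)/107 = 82/107 = 0.7664
  k = 3: (55 + 27 + 25)/107 = 107/107 = 1

Summary (fraction, with percent):

explained: PC1 0.514 (51.4%), PC2 0.2523 (25.23%), PC3 0.2336 (23.36%);  cumulative: 0.514, 0.7664, 1
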